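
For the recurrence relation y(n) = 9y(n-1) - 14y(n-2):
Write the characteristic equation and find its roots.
Substitute y(n) = rⁿ and divide through by rⁿ⁻²: r² - 9r + 14 = 0
Factor: (r - 2)(r - 7) = 0, so r = 2, 7.
General solution: y(n) = A·2ⁿ + B·7ⁿ

Characteristic: r² - 9r + 14 = 0, Roots: r = 2, 7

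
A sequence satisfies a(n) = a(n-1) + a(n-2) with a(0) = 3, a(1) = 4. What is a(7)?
Computing the sequence terms:
3, 4, 7, 11, 18, 29, 47, 76

76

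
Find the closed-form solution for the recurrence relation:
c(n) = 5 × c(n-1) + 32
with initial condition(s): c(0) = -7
Recurrence: c(n) = 5 × c(n-1) + 32, initial: c(0) = -7.
Try c(n) = A·5ⁿ + C. Substituting: A·5ⁿ + C = 5(A·5ⁿ⁻¹ + C) + 32 = A·5ⁿ + 5C + 32, so C = 5C + 32, giving C = -8. Then c(0) = A - 8 = -7 gives A = 1.

c(n) = 5ⁿ - 8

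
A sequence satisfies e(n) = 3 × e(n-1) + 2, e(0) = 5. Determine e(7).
Computing step by step:
e(0) = 5
e(1) = 3 × 5 + 2 = 17
e(2) = 3 × 17 + 2 = 53
e(3) = 3 × 53 + 2 = 161
e(4) = 3 × 161 + 2 = 485
e(5) = 3 × 485 + 2 = 1457
e(6) = 3 × 1457 + 2 = 4373
e(7) = 3 × 4373 + 2 = 13121

13121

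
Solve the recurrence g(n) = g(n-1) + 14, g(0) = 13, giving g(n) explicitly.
Recurrence: g(n) = g(n-1) + 14, initial: g(0) = 13.
Each step adds 14, so g(n) = g(0) + 14n = 14n + 13.

g(n) = 14n + 13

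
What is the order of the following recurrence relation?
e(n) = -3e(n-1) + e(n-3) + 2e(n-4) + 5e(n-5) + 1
The order is the largest lag k for which e(n-k) appears. Here the deepest term is e(n-5) (the 1 term is non-homogeneous and does not affect the order), so the order is 5.

Order 5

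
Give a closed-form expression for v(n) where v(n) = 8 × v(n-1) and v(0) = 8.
Recurrence: v(n) = 8 × v(n-1), initial: v(0) = 8.
Each term is 8 times the previous, so this is geometric with ratio 8. After n steps: v(n) = v(0)·8ⁿ = 8·8ⁿ.

v(n) = 8·8ⁿ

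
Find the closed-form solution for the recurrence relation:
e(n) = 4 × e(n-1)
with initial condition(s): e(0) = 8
Recurrence: e(n) = 4 × e(n-1), initial: e(0) = 8.
Each term is 4 times the previous, so this is geometric with ratio 4. After n steps: e(n) = e(0)·4ⁿ = 8·4ⁿ.

e(n) = 8·4ⁿ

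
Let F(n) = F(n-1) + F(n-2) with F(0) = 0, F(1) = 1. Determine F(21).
Computing the sequence terms:
0, 1, 1, 2, 3, 5, 8, 13, 21, 34, 55, 89, 144, 233, 377, 610, 987, 1597, 2584, 4181, 6765, 10946

10946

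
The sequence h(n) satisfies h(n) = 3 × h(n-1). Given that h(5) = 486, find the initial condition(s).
In general h(n) = 3ⁿ · h(0). At n = 5: h(0) = h(5) / 3^5 = 486 / 243 = 2.

h(0) = 2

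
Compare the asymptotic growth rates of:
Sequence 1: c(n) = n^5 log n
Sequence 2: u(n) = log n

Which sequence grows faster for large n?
Comparing growth rates:
Growth-rate hierarchy: log n ≺ any polynomial ≺ any exponential cⁿ (c>1) ≺ n! ≺ nⁿ.
polynomial degree 5 (with log factor) dominates logarithmic asymptotically.

c(n) grows faster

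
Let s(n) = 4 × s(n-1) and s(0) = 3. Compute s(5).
Computing step by step:
s(0) = 3
s(1) = 4 × 3 = 12
s(2) = 4 × 12 = 48
s(3) = 4 × 48 = 192
s(4) = 4 × 192 = 768
s(5) = 4 × 768 = 3072

3072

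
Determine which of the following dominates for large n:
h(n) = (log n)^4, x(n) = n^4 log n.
Comparing growth rates:
Growth-rate hierarchy: log n ≺ any polynomial ≺ any exponential cⁿ (c>1) ≺ n! ≺ nⁿ.
polynomial degree 4 (with log factor) dominates polylogarithmic (log n)^4 asymptotically.

x(n) grows faster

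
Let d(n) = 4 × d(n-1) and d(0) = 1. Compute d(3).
Computing step by step:
d(0) = 1
d(1) = 4 × 1 = 4
d(2) = 4 × 4 = 16
d(3) = 4 × 16 = 64

64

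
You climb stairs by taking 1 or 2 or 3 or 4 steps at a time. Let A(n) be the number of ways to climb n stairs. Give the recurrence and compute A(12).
Condition on the size of the last step (1 to 4): before it there were n-1, …, n-4 stairs climbed, and these cases are disjoint, so A(n) = A(n-1) + A(n-2) + A(n-3) + A(n-4) (order-4 linear recurrence).
Initial conditions by direct count (compositions of i into parts ≤ 4): A(1) = 1; A(2) = 2; A(3) = 4; A(4) = 8.
Iterating the recurrence: A(5) = 15, A(6) = 29, A(7) = 56, A(8) = 108, A(9) = 208, A(10) = 401, A(11) = 773, A(12) = 1490.

A(n) = A(n-1) + A(n-2) + A(n-3) + A(n-4), A(1) = 1, A(2) = 2, A(3) = 4, A(4) = 8; A(12) = 1490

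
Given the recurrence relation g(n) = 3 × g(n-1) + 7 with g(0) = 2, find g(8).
Computing step by step:
g(0) = 2
g(1) = 3 × 2 + 7 = 13
g(2) = 3 × 13 + 7 = 46
g(3) = 3 × 46 + 7 = 145
g(4) = 3 × 145 + 7 = 442
g(5) = 3 × 442 + 7 = 1333
g(6) = 3 × 1333 + 7 = 4006
g(7) = 3 × 4006 + 7 = 12025
g(8) = 3 × 12025 + 7 = 36082

36082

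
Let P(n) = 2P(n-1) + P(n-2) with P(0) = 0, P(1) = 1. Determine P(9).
Computing the sequence terms:
0, 1, 2, 5, 12, 29, 70, 169, 408, 985

985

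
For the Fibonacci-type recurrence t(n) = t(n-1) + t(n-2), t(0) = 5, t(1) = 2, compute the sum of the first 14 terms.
Computing the sequence terms: 5, 2, 7, 9, 16, 25, 41, 66, 107, 173, 280, 453, 733, 1186
Adding these values together:

3103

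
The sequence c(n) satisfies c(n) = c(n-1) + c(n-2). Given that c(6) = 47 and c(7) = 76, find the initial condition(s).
Work backwards using c(k) = c(k+2) - c(k+1):
c(5) = c(7) - c(6) = 76 - 47 = 29
c(4) = c(6) - c(5) = 47 - 29 = 18
c(3) = c(5) - c(4) = 29 - 18 = 11
c(2) = c(4) - c(3) = 18 - 11 = 7
c(1) = c(3) - c(2) = 11 - 7 = 4
c(0) = c(2) - c(1) = 7 - 4 = 3

c(0) = 3, c(1) = 4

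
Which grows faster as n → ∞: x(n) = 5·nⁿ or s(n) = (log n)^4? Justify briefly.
Comparing growth rates:
Growth-rate hierarchy: log n ≺ any polynomial ≺ any exponential cⁿ (c>1) ≺ n! ≺ nⁿ.
super-exponential nⁿ dominates polylogarithmic (log n)^4 asymptotically.

x(n) grows faster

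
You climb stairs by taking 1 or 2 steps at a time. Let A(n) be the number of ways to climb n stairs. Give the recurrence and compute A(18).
Condition on the size of the last step (1 to 2): before it there were n-1, …, n-2 stairs climbed, and these cases are disjoint, so A(n) = A(n-1) + A(n-2) (Fibonacci-type sequence).
Initial conditions by direct count (compositions of i into parts ≤ 2): A(1) = 1; A(2) = 2.
Iterating the recurrence: A(3) = 3, A(4) = 5, A(5) = 8, A(6) = 13, A(7) = 21, A(8) = 34, A(9) = 55, A(10) = 89, A(11) = 144, A(12) = 233, A(13) = 377, A(14) = 610, A(15) = 987, A(16) = 1597, A(17) = 2584, A(18) = 4181.

A(n) = A(n-1) + A(n-2), A(1) = 1, A(2) = 2; A(18) = 4181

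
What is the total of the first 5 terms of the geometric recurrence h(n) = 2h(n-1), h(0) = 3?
Computing the sequence terms: 3, 6, 12, 24, 48
Adding these values together:

93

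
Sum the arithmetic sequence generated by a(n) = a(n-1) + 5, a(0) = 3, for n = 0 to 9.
Computing the sequence terms: 3, 8, 13, 18, 23, 28, 33, 38, 43, 48
Adding these values together:

255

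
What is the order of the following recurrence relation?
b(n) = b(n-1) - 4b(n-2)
The order is the largest lag k for which b(n-k) appears. Here the deepest term is b(n-2), so the order is 2.

Order 2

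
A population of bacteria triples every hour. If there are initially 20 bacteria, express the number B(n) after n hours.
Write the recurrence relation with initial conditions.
Each hour multiplies the count by 3, so the count after n hours depends only on the count after n-1 hours: B(n) = 3 × B(n-1). The starting count gives B(0) = 20.
Unrolling n times gives the closed form B(n) = 20 × 3ⁿ.

B(n) = 3 × B(n-1), B(0) = 20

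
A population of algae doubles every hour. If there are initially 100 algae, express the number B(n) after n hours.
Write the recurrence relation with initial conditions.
Each hour multiplies the count by 2, so the count after n hours depends only on the count after n-1 hours: B(n) = 2 × B(n-1). The starting count gives B(0) = 100.
Unrolling n times gives the closed form B(n) = 100 × 2ⁿ.

B(n) = 2 × B(n-1), B(0) = 100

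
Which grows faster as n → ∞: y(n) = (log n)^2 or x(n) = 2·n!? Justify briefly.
Comparing growth rates:
Growth-rate hierarchy: log n ≺ any polynomial ≺ any exponential cⁿ (c>1) ≺ n! ≺ nⁿ.
factorial dominates polylogarithmic (log n)^2 asymptotically.

x(n) grows faster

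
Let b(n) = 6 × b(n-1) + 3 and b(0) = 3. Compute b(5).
Computing step by step:
b(0) = 3
b(1) = 6 × 3 + 3 = 21
b(2) = 6 × 21 + 3 = 129
b(3) = 6 × 129 + 3 = 777
b(4) = 6 × 777 + 3 = 4665
b(5) = 6 × 4665 + 3 = 27993

27993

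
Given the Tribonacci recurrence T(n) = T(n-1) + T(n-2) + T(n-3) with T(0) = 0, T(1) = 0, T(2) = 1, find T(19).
Computing the sequence terms:
0, 0, 1, 1, 2, 4, 7, 13, 24, 44, 81, 149, 274, 504, 927, 1705, 3136, 5768, 10609, 19513

19513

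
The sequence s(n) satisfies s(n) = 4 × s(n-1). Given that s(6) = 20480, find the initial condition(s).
In general s(n) = 4ⁿ · s(0). At n = 6: s(0) = s(6) / 4^6 = 20480 / 4096 = 5.

s(0) = 5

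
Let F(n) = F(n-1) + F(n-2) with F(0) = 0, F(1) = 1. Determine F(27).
Computing the sequence terms:
0, 1, 1, 2, 3, 5, 8, 13, 21, 34, 55, 89, 144, 233, 377, 610, 987, 1597, 2584, 4181, 6765, 10946, 17711, 28657, 46368, 75025, 121393, 196418

196418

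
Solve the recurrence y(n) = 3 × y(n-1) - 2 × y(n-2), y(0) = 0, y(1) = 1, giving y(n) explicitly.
Recurrence: y(n) = 3 × y(n-1) - 2 × y(n-2), initial: y(0) = 0, y(1) = 1.
Characteristic equation: r² - 3r + 2 = 0, which factors as (r - 2)(r - 1) = 0, so r = 2, 1. General solution y(n) = A·2ⁿ + B·1ⁿ. From y(0) = 0: A + B = 0. From y(1) = 1: 2A + 1B = 1. Solving gives A = 1, B = -1.

y(n) = 2ⁿ - 1ⁿ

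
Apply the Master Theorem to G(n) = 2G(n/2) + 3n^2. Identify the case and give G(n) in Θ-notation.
Master Theorem template: G(n) = a·G(n/b) + f(n).
Here: a=2, b=2, f(n)=3n^2
Compute log_b(a) = log_2(2) = 1.
f(n) = 3n^2 = Ω(n^(1+ε)) with ε = 1, and the regularity condition holds (a·f(n/b) = (a/b^2)·f(n) with a/b^2 = 2^-1 < 1). Case 3: G(n) = Θ(f(n)) = Θ(n^2).

Case 3: G(n) = Θ(n^2)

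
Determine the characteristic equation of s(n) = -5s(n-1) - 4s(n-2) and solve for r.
Substitute s(n) = rⁿ and divide through by rⁿ⁻²: r² + 5r + 4 = 0
Factor: (r + 4)(r + 1) = 0, so r = -4, -1.
General solution: s(n) = A·(-4)ⁿ + B·(-1)ⁿ

Characteristic: r² + 5r + 4 = 0, Roots: r = -4, -1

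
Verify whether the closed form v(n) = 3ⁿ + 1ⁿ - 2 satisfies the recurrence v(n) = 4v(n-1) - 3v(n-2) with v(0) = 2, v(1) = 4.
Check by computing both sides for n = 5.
From the recurrence with v(0) = 2, v(1) = 4:
  v(0) = 2, v(1) = 4, v(2) = 10, v(3) = 28, v(4) = 82, v(5) = 244
  so the recurrence gives v(5) = 244.
From the proposed closed form v(n) = 3ⁿ + 1ⁿ - 2:
  v(5) = 242.
The recurrence gives 244 but the closed form gives 242, so the closed form does not satisfy the recurrence.

No, the closed form is incorrect.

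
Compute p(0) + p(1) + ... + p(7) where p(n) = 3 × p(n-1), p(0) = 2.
Computing the sequence terms: 2, 6, 18, 54, 162, 486, 1458, 4374
Adding these values together:

6560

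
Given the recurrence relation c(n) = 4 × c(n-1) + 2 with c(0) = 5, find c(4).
Computing step by step:
c(0) = 5
c(1) = 4 × 5 + 2 = 22
c(2) = 4 × 22 + 2 = 90
c(3) = 4 × 90 + 2 = 362
c(4) = 4 × 362 + 2 = 1450

1450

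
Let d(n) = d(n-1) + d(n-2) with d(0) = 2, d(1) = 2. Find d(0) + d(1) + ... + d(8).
Computing the sequence terms: 2, 2, 4, 6, 10, 16, 26, 42, 68
Adding these values together:

176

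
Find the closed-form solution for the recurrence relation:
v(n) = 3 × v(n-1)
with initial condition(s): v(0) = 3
Recurrence: v(n) = 3 × v(n-1), initial: v(0) = 3.
Each term is 3 times the previous, so this is geometric with ratio 3. After n steps: v(n) = v(0)·3ⁿ = 3·3ⁿ.

v(n) = 3·3ⁿ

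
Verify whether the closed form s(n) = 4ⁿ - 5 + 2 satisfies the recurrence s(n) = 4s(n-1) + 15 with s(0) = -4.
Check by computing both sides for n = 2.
From the recurrence with s(0) = -4:
  s(0) = -4, s(1) = -1, s(2) = 11
  so the recurrence gives s(2) = 11.
From the proposed closed form s(n) = 4ⁿ - 5 + 2:
  s(2) = 13.
The recurrence gives 11 but the closed form gives 13, so the closed form does not satisfy the recurrence.

No, the closed form is incorrect.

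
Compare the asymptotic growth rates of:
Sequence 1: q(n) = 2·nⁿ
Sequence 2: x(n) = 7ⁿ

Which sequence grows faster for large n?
Comparing growth rates:
Growth-rate hierarchy: log n ≺ any polynomial ≺ any exponential cⁿ (c>1) ≺ n! ≺ nⁿ.
super-exponential nⁿ dominates exponential base 7 asymptotically.

q(n) grows faster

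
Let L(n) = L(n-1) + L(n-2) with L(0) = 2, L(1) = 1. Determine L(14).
Computing the sequence terms:
2, 1, 3, 4, 7, 11, 18, 29, 47, 76, 123, 199, 322, 521, 843

843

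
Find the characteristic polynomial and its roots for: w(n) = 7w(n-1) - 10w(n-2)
Substitute w(n) = rⁿ and divide through by rⁿ⁻²: r² - 7r + 10 = 0
Factor: (r - 5)(r - 2) = 0, so r = 5, 2.
General solution: w(n) = A·5ⁿ + B·2ⁿ

Characteristic: r² - 7r + 10 = 0, Roots: r = 5, 2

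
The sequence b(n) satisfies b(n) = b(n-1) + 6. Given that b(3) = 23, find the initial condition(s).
b(3) = b(0) + 3·6, so b(0) = 23 - 18 = 5.

b(0) = 5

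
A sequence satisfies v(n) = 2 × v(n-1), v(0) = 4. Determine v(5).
Computing step by step:
v(0) = 4
v(1) = 2 × 4 = 8
v(2) = 2 × 8 = 16
v(3) = 2 × 16 = 32
v(4) = 2 × 32 = 64
v(5) = 2 × 64 = 128

128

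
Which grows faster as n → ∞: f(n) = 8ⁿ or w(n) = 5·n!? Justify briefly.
Comparing growth rates:
Growth-rate hierarchy: log n ≺ any polynomial ≺ any exponential cⁿ (c>1) ≺ n! ≺ nⁿ.
factorial dominates exponential base 8 asymptotically.

w(n) grows faster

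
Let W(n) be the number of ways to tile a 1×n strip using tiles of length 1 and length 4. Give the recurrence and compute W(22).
Condition on the last tile: it has length 1 (leaving a 1×(n-1) strip) or length 4 (leaving a 1×(n-4) strip), so W(n) = W(n-1) + W(n-4) (order-4 linear recurrence).
For 0 ≤ i < 4 only unit tiles fit, so W(i) = 1.
Iterating the recurrence: W(4) = 2, W(5) = 3, W(6) = 4, W(7) = 5, W(8) = 7, W(9) = 10, W(10) = 14, W(11) = 19, W(12) = 26, W(13) = 36, W(14) = 50, W(15) = 69, W(16) = 95, W(17) = 131, W(18) = 181, W(19) = 250, W(20) = 345, W(21) = 476, W(22) = 657.

W(n) = W(n-1) + W(n-4), with W(i) = 1 for 0 ≤ i < 4; W(22) = 657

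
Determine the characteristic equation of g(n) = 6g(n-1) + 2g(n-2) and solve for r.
Substitute g(n) = rⁿ and divide through by rⁿ⁻²: r² - 6r - 2 = 0
Discriminant: 6² + 4·2 = 44, not a perfect square, so by the quadratic formula r = (6 ± √44)/2.
General solution: g(n) = A·r₁ⁿ + B·r₂ⁿ where r₁,r₂ = (6 ± √44)/2

Characteristic: r² - 6r - 2 = 0, Roots: r = (6 ± √44)/2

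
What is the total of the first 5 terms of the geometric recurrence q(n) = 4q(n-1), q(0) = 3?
Computing the sequence terms: 3, 12, 48, 192, 768
Adding these values together:

1023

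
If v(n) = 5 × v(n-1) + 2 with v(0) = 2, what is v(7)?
Computing step by step:
v(0) = 2
v(1) = 5 × 2 + 2 = 12
v(2) = 5 × 12 + 2 = 62
v(3) = 5 × 62 + 2 = 312
v(4) = 5 × 312 + 2 = 1562
v(5) = 5 × 1562 + 2 = 7812
v(6) = 5 × 7812 + 2 = 39062
v(7) = 5 × 39062 + 2 = 195312

195312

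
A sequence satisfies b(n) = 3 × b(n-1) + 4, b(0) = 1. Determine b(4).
Computing step by step:
b(0) = 1
b(1) = 3 × 1 + 4 = 7
b(2) = 3 × 7 + 4 = 25
b(3) = 3 × 25 + 4 = 79
b(4) = 3 × 79 + 4 = 241

241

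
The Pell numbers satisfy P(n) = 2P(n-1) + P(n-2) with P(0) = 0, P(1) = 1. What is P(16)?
Computing the sequence terms:
0, 1, 2, 5, 12, 29, 70, 169, 408, 985, 2378, 5741, 13860, 33461, 80782, 195025, 470832

470832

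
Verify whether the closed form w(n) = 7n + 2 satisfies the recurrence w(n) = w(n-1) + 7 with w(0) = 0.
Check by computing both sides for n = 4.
From the recurrence with w(0) = 0:
  w(0) = 0, w(1) = 7, w(2) = 14, w(3) = 21, w(4) = 28
  so the recurrence gives w(4) = 28.
From the proposed closed form w(n) = 7n + 2:
  w(4) = 30.
The recurrence gives 28 but the closed form gives 30, so the closed form does not satisfy the recurrence.

No, the closed form is incorrect.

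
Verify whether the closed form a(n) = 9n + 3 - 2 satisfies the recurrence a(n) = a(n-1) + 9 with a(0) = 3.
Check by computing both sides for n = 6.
From the recurrence with a(0) = 3:
  a(0) = 3, a(1) = 12, a(2) = 21, a(3) = 30, a(4) = 39, a(5) = 48, a(6) = 57
  so the recurrence gives a(6) = 57.
From the proposed closed form a(n) = 9n + 3 - 2:
  a(6) = 55.
The recurrence gives 57 but the closed form gives 55, so the closed form does not satisfy the recurrence.

No, the closed form is incorrect.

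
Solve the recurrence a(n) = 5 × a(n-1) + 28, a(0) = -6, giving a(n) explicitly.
Recurrence: a(n) = 5 × a(n-1) + 28, initial: a(0) = -6.
Try a(n) = A·5ⁿ + C. Substituting: A·5ⁿ + C = 5(A·5ⁿ⁻¹ + C) + 28 = A·5ⁿ + 5C + 28, so C = 5C + 28, giving C = -7. Then a(0) = A - 7 = -6 gives A = 1.

a(n) = 5ⁿ - 7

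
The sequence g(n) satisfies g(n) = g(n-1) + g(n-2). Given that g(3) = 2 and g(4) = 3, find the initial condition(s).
Work backwards using g(k) = g(k+2) - g(k+1):
g(2) = g(4) - g(3) = 3 - 2 = 1
g(1) = g(3) - g(2) = 2 - 1 = 1
g(0) = g(2) - g(1) = 1 - 1 = 0

g(0) = 0, g(1) = 1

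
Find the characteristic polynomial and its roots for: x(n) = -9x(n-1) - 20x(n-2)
Substitute x(n) = rⁿ and divide through by rⁿ⁻²: r² + 9r + 20 = 0
Factor: (r + 5)(r + 4) = 0, so r = -5, -4.
General solution: x(n) = A·(-5)ⁿ + B·(-4)ⁿ

Characteristic: r² + 9r + 20 = 0, Roots: r = -5, -4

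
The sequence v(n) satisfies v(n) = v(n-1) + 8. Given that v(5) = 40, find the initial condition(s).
v(5) = v(0) + 5·8, so v(0) = 40 - 40 = 0.

v(0) = 0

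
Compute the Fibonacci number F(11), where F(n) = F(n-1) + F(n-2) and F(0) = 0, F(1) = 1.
Computing the sequence terms:
0, 1, 1, 2, 3, 5, 8, 13, 21, 34, 55, 89

89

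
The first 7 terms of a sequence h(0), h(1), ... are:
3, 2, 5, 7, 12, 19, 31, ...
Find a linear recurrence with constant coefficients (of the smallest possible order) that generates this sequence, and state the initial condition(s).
Look for the lowest-order linear relation among consecutive terms.
Observation: h(n) - 1·h(n-1) - (1)·h(n-2) = 0 holds for the shown terms, and no order-1 relation h(n) = α·h(n-1) + β fits.
Check at n=3: 1·5 + (1)·2 = 7. ✓

h(n) = h(n-1) + h(n-2), h(0) = 3, h(1) = 2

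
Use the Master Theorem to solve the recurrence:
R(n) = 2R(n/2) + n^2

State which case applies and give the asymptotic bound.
Master Theorem template: R(n) = a·R(n/b) + f(n).
Here: a=2, b=2, f(n)=n^2
Compute log_b(a) = log_2(2) = 1.
f(n) = n^2 = Ω(n^(1+ε)) with ε = 1, and the regularity condition holds (a·f(n/b) = (a/b^2)·f(n) with a/b^2 = 2^-1 < 1). Case 3: R(n) = Θ(f(n)) = Θ(n^2).

Case 3: R(n) = Θ(n^2)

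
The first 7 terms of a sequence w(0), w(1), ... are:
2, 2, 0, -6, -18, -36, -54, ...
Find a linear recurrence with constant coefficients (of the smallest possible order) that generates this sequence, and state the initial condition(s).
Look for the lowest-order linear relation among consecutive terms.
Observation: w(n) - 3·w(n-1) - (-3)·w(n-2) = 0 holds for the shown terms, and no order-1 relation w(n) = α·w(n-1) + β fits.
Check at n=3: 3·0 + (-3)·2 = -6. ✓

w(n) = 3w(n-1) - 3w(n-2), w(0) = 2, w(1) = 2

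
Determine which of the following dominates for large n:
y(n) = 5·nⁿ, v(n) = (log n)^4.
Comparing growth rates:
Growth-rate hierarchy: log n ≺ any polynomial ≺ any exponential cⁿ (c>1) ≺ n! ≺ nⁿ.
super-exponential nⁿ dominates polylogarithmic (log n)^4 asymptotically.

y(n) grows faster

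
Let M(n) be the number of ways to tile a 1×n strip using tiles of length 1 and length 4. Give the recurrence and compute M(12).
Condition on the last tile: it has length 1 (leaving a 1×(n-1) strip) or length 4 (leaving a 1×(n-4) strip), so M(n) = M(n-1) + M(n-4) (order-4 linear recurrence).
For 0 ≤ i < 4 only unit tiles fit, so M(i) = 1.
Iterating the recurrence: M(4) = 2, M(5) = 3, M(6) = 4, M(7) = 5, M(8) = 7, M(9) = 10, M(10) = 14, M(11) = 19, M(12) = 26.

M(n) = M(n-1) + M(n-4), with M(i) = 1 for 0 ≤ i < 4; M(12) = 26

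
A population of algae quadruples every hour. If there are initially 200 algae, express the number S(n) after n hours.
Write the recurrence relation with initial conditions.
Each hour multiplies the count by 4, so the count after n hours depends only on the count after n-1 hours: S(n) = 4 × S(n-1). The starting count gives S(0) = 200.
Unrolling n times gives the closed form S(n) = 200 × 4ⁿ.

S(n) = 4 × S(n-1), S(0) = 200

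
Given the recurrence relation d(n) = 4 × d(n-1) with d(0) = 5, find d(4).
Computing step by step:
d(0) = 5
d(1) = 4 × 5 = 20
d(2) = 4 × 20 = 80
d(3) = 4 × 80 = 320
d(4) = 4 × 320 = 1280

1280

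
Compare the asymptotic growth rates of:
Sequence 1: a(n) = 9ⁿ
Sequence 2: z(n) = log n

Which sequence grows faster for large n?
Comparing growth rates:
Growth-rate hierarchy: log n ≺ any polynomial ≺ any exponential cⁿ (c>1) ≺ n! ≺ nⁿ.
exponential base 9 dominates logarithmic asymptotically.

a(n) grows faster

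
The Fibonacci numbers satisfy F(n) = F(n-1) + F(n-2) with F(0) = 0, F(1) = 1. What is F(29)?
Computing the sequence terms:
0, 1, 1, 2, 3, 5, 8, 13, 21, 34, 55, 89, 144, 233, 377, 610, 987, 1597, 2584, 4181, 6765, 10946, 17711, 28657, 46368, 75025, 121393, 196418, 317811, 514229

514229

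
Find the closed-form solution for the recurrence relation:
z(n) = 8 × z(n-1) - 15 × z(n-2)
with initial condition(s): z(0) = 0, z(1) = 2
Recurrence: z(n) = 8 × z(n-1) - 15 × z(n-2), initial: z(0) = 0, z(1) = 2.
Characteristic equation: r² - 8r + 15 = 0, which factors as (r - 5)(r - 3) = 0, so r = 5, 3. General solution z(n) = A·5ⁿ + B·3ⁿ. From z(0) = 0: A + B = 0. From z(1) = 2: 5A + 3B = 2. Solving gives A = 1, B = -1.

z(n) = 5ⁿ - 3ⁿ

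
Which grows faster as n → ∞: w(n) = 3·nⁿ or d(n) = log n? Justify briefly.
Comparing growth rates:
Growth-rate hierarchy: log n ≺ any polynomial ≺ any exponential cⁿ (c>1) ≺ n! ≺ nⁿ.
super-exponential nⁿ dominates logarithmic asymptotically.

w(n) grows faster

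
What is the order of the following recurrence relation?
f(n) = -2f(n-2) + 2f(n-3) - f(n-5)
The order is the largest lag k for which f(n-k) appears. Here the deepest term is f(n-5), so the order is 5.

Order 5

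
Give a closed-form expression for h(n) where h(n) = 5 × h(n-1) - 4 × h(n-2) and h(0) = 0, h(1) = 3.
Recurrence: h(n) = 5 × h(n-1) - 4 × h(n-2), initial: h(0) = 0, h(1) = 3.
Characteristic equation: r² - 5r + 4 = 0, which factors as (r - 4)(r - 1) = 0, so r = 4, 1. General solution h(n) = A·4ⁿ + B·1ⁿ. From h(0) = 0: A + B = 0. From h(1) = 3: 4A + 1B = 3. Solving gives A = 1, B = -1.

h(n) = 4ⁿ - 1ⁿ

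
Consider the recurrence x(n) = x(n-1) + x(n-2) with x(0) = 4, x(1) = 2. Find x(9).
Computing the sequence terms:
4, 2, 6, 8, 14, 22, 36, 58, 94, 152

152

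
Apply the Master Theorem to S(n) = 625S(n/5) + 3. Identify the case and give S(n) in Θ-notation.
Master Theorem template: S(n) = a·S(n/b) + f(n).
Here: a=625, b=5, f(n)=3
Compute log_b(a) = log_5(625) = 4.
f(n) = 3 = O(n^(4-ε)) with ε = 4. Case 1: S(n) = Θ(n^log_b(a)) = Θ(n^4).

Case 1: S(n) = Θ(n^4)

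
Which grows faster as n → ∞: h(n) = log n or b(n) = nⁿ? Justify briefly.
Comparing growth rates:
Growth-rate hierarchy: log n ≺ any polynomial ≺ any exponential cⁿ (c>1) ≺ n! ≺ nⁿ.
super-exponential nⁿ dominates logarithmic asymptotically.

b(n) grows faster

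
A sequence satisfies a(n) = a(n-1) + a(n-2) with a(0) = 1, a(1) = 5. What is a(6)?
Computing the sequence terms:
1, 5, 6, 11, 17, 28, 45

45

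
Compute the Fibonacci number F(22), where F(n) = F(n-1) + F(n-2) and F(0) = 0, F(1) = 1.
Computing the sequence terms:
0, 1, 1, 2, 3, 5, 8, 13, 21, 34, 55, 89, 144, 233, 377, 610, 987, 1597, 2584, 4181, 6765, 10946, 17711

17711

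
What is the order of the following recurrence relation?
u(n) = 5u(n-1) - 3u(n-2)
The order is the largest lag k for which u(n-k) appears. Here the deepest term is u(n-2), so the order is 2.

Order 2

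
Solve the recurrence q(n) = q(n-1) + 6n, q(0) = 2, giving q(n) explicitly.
Recurrence: q(n) = q(n-1) + 6n, initial: q(0) = 2.
Telescoping: q(n) = q(0) + 6·Σᵢ₌₁ⁿ i = 2 + 6·n(n+1)/2.

q(n) = 6·n(n+1)/2 + 2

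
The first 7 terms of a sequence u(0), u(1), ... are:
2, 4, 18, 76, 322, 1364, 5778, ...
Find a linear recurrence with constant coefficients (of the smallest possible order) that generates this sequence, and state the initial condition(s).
Look for the lowest-order linear relation among consecutive terms.
Observation: u(n) - 4·u(n-1) - (1)·u(n-2) = 0 holds for the shown terms, and no order-1 relation u(n) = α·u(n-1) + β fits.
Check at n=3: 4·18 + (1)·4 = 76. ✓

u(n) = 4u(n-1) + u(n-2), u(0) = 2, u(1) = 4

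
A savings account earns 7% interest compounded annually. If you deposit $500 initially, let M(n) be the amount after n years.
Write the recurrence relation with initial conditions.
Each year the balance grows by 7%, i.e. is multiplied by 1 + 7/100 = 1.07, so M(n) = 1.07 × M(n-1). The initial deposit gives M(0) = 500.
Unrolling gives the closed form M(n) = 500 × (1.07)ⁿ.

M(n) = 1.07 × M(n-1), M(0) = 500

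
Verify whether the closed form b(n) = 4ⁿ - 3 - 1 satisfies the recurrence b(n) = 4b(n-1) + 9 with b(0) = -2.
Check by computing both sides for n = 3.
From the recurrence with b(0) = -2:
  b(0) = -2, b(1) = 1, b(2) = 13, b(3) = 61
  so the recurrence gives b(3) = 61.
From the proposed closed form b(n) = 4ⁿ - 3 - 1:
  b(3) = 60.
The recurrence gives 61 but the closed form gives 60, so the closed form does not satisfy the recurrence.

No, the closed form is incorrect.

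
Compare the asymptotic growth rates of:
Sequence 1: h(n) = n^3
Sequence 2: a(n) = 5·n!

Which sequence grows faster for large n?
Comparing growth rates:
Growth-rate hierarchy: log n ≺ any polynomial ≺ any exponential cⁿ (c>1) ≺ n! ≺ nⁿ.
factorial dominates polynomial degree 3 asymptotically.

a(n) grows faster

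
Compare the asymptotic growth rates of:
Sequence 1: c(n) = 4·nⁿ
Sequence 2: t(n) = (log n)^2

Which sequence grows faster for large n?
Comparing growth rates:
Growth-rate hierarchy: log n ≺ any polynomial ≺ any exponential cⁿ (c>1) ≺ n! ≺ nⁿ.
super-exponential nⁿ dominates polylogarithmic (log n)^2 asymptotically.

c(n) grows faster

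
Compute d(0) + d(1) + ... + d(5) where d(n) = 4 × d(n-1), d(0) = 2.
Computing the sequence terms: 2, 8, 32, 128, 512, 2048
Adding these values together:

2730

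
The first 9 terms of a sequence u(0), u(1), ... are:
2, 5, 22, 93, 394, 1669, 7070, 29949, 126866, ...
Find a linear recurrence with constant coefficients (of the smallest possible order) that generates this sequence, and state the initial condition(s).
Look for the lowest-order linear relation among consecutive terms.
Observation: u(n) - 4·u(n-1) - (1)·u(n-2) = 0 holds for the shown terms, and no order-1 relation u(n) = α·u(n-1) + β fits.
Check at n=3: 4·22 + (1)·5 = 93. ✓

u(n) = 4u(n-1) + u(n-2), u(0) = 2, u(1) = 5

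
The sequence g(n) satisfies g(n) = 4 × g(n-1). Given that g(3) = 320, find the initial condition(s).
In general g(n) = 4ⁿ · g(0). At n = 3: g(0) = g(3) / 4^3 = 320 / 64 = 5.

g(0) = 5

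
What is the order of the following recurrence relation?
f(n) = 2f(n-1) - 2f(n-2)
The order is the largest lag k for which f(n-k) appears. Here the deepest term is f(n-2), so the order is 2.

Order 2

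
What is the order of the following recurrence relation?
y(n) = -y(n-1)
The order is the largest lag k for which y(n-k) appears. Here the deepest term is y(n-1), so the order is 1.

Order 1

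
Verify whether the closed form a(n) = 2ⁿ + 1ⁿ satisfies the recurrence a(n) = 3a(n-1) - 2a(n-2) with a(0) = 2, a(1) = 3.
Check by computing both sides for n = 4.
From the recurrence with a(0) = 2, a(1) = 3:
  a(0) = 2, a(1) = 3, a(2) = 5, a(3) = 9, a(4) = 17
  so the recurrence gives a(4) = 17.
From the proposed closed form a(n) = 2ⁿ + 1ⁿ:
  a(4) = 17.
Both sides give 17 at n = 4, and the initial condition(s) match, so the closed form is consistent.

Yes, the closed form is correct.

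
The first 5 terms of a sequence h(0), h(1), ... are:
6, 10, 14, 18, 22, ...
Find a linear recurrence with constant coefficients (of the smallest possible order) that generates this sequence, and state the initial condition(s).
Look for the lowest-order linear relation among consecutive terms.
Observation: consecutive differences are constant (= 4).
Check at n=2: 1·10 + 4 = 14. ✓

h(n) = h(n-1) + 4, h(0) = 6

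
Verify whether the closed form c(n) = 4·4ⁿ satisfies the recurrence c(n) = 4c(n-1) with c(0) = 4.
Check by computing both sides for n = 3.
From the recurrence with c(0) = 4:
  c(0) = 4, c(1) = 16, c(2) = 64, c(3) = 256
  so the recurrence gives c(3) = 256.
From the proposed closed form c(n) = 4·4ⁿ:
  c(3) = 256.
Both sides give 256 at n = 3, and the initial condition(s) match, so the closed form is consistent.

Yes, the closed form is correct.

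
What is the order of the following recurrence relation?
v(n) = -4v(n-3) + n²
The order is the largest lag k for which v(n-k) appears. Here the deepest term is v(n-3) (the n² term is non-homogeneous and does not affect the order), so the order is 3.

Order 3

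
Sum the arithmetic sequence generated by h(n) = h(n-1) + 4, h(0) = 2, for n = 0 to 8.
Computing the sequence terms: 2, 6, 10, 14, 18, 22, 26, 30, 34
Adding these values together:

162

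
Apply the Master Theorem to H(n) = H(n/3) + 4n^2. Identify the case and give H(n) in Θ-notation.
Master Theorem template: H(n) = a·H(n/b) + f(n).
Here: a=1, b=3, f(n)=4n^2
Compute log_b(a) = log_3(1) = 0.
f(n) = 4n^2 = Ω(n^(0+ε)) with ε = 2, and the regularity condition holds (a·f(n/b) = (a/b^2)·f(n) with a/b^2 = 3^-2 < 1). Case 3: H(n) = Θ(f(n)) = Θ(n^2).

Case 3: H(n) = Θ(n^2)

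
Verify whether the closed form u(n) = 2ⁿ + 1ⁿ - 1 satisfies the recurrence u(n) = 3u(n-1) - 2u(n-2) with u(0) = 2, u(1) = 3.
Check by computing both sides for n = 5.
From the recurrence with u(0) = 2, u(1) = 3:
  u(0) = 2, u(1) = 3, u(2) = 5, u(3) = 9, u(4) = 17, u(5) = 33
  so the recurrence gives u(5) = 33.
From the proposed closed form u(n) = 2ⁿ + 1ⁿ - 1:
  u(5) = 32.
The recurrence gives 33 but the closed form gives 32, so the closed form does not satisfy the recurrence.

No, the closed form is incorrect.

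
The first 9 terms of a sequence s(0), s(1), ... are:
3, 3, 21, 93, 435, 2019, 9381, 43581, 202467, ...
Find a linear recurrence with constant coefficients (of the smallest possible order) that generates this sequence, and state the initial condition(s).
Look for the lowest-order linear relation among consecutive terms.
Observation: s(n) - 4·s(n-1) - (3)·s(n-2) = 0 holds for the shown terms, and no order-1 relation s(n) = α·s(n-1) + β fits.
Check at n=3: 4·21 + (3)·3 = 93. ✓

s(n) = 4s(n-1) + 3s(n-2), s(0) = 3, s(1) = 3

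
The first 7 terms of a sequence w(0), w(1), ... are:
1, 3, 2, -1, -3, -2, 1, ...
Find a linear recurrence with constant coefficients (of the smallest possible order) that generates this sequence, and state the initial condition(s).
Look for the lowest-order linear relation among consecutive terms.
Observation: w(n) - 1·w(n-1) - (-1)·w(n-2) = 0 holds for the shown terms, and no order-1 relation w(n) = α·w(n-1) + β fits.
Check at n=3: 1·2 + (-1)·3 = -1. ✓

w(n) = w(n-1) - w(n-2), w(0) = 1, w(1) = 3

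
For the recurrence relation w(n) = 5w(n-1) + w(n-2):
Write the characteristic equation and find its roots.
Substitute w(n) = rⁿ and divide through by rⁿ⁻²: r² - 5r - 1 = 0
Discriminant: 5² + 4·1 = 29, not a perfect square, so by the quadratic formula r = (5 ± √29)/2.
General solution: w(n) = A·r₁ⁿ + B·r₂ⁿ where r₁,r₂ = (5 ± √29)/2

Characteristic: r² - 5r - 1 = 0, Roots: r = (5 ± √29)/2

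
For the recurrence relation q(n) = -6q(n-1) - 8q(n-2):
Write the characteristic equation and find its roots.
Substitute q(n) = rⁿ and divide through by rⁿ⁻²: r² + 6r + 8 = 0
Factor: (r + 4)(r + 2) = 0, so r = -4, -2.
General solution: q(n) = A·(-4)ⁿ + B·(-2)ⁿ

Characteristic: r² + 6r + 8 = 0, Roots: r = -4, -2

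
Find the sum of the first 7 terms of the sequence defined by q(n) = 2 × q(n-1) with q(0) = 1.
Computing the sequence terms: 1, 2, 4, 8, 16, 32, 64
Adding these values together:

127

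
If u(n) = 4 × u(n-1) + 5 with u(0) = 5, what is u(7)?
Computing step by step:
u(0) = 5
u(1) = 4 × 5 + 5 = 25
u(2) = 4 × 25 + 5 = 105
u(3) = 4 × 105 + 5 = 425
u(4) = 4 × 425 + 5 = 1705
u(5) = 4 × 1705 + 5 = 6825
u(6) = 4 × 6825 + 5 = 27305
u(7) = 4 × 27305 + 5 = 109225

109225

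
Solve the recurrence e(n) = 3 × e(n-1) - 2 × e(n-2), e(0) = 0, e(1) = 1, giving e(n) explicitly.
Recurrence: e(n) = 3 × e(n-1) - 2 × e(n-2), initial: e(0) = 0, e(1) = 1.
Characteristic equation: r² - 3r + 2 = 0, which factors as (r - 2)(r - 1) = 0, so r = 2, 1. General solution e(n) = A·2ⁿ + B·1ⁿ. From e(0) = 0: A + B = 0. From e(1) = 1: 2A + 1B = 1. Solving gives A = 1, B = -1.

e(n) = 2ⁿ - 1ⁿ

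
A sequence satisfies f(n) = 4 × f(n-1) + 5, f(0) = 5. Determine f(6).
Computing step by step:
f(0) = 5
f(1) = 4 × 5 + 5 = 25
f(2) = 4 × 25 + 5 = 105
f(3) = 4 × 105 + 5 = 425
f(4) = 4 × 425 + 5 = 1705
f(5) = 4 × 1705 + 5 = 6825
f(6) = 4 × 6825 + 5 = 27305

27305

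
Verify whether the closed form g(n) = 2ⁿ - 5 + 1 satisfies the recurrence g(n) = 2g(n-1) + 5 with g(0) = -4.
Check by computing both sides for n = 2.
From the recurrence with g(0) = -4:
  g(0) = -4, g(1) = -3, g(2) = -1
  so the recurrence gives g(2) = -1.
From the proposed closed form g(n) = 2ⁿ - 5 + 1:
  g(2) = 0.
The recurrence gives -1 but the closed form gives 0, so the closed form does not satisfy the recurrence.

No, the closed form is incorrect.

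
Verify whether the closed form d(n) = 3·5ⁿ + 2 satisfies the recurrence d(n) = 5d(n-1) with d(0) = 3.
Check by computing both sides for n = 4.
From the recurrence with d(0) = 3:
  d(0) = 3, d(1) = 15, d(2) = 75, d(3) = 375, d(4) = 1875
  so the recurrence gives d(4) = 1875.
From the proposed closed form d(n) = 3·5ⁿ + 2:
  d(4) = 1877.
The recurrence gives 1875 but the closed form gives 1877, so the closed form does not satisfy the recurrence.

No, the closed form is incorrect.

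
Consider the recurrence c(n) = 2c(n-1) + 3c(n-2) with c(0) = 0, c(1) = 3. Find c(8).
Computing the sequence terms:
0, 3, 6, 21, 60, 183, 546, 1641, 4920

4920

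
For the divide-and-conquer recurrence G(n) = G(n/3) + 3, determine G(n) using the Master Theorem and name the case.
Master Theorem template: G(n) = a·G(n/b) + f(n).
Here: a=1, b=3, f(n)=3
Compute log_b(a) = log_3(1) = 0.
f(n) = 3 = Θ(1). Case 2: G(n) = Θ(log n).

Case 2: G(n) = Θ(log n)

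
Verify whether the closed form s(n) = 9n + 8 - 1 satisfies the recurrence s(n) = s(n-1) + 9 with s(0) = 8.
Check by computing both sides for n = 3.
From the recurrence with s(0) = 8:
  s(0) = 8, s(1) = 17, s(2) = 26, s(3) = 35
  so the recurrence gives s(3) = 35.
From the proposed closed form s(n) = 9n + 8 - 1:
  s(3) = 34.
The recurrence gives 35 but the closed form gives 34, so the closed form does not satisfy the recurrence.

No, the closed form is incorrect.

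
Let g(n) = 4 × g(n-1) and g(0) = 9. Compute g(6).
Computing step by step:
g(0) = 9
g(1) = 4 × 9 = 36
g(2) = 4 × 36 = 144
g(3) = 4 × 144 = 576
g(4) = 4 × 576 = 2304
g(5) = 4 × 2304 = 9216
g(6) = 4 × 9216 = 36864

36864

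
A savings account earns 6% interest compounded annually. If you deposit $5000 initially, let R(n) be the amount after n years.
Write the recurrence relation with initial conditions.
Each year the balance grows by 6%, i.e. is multiplied by 1 + 6/100 = 1.06, so R(n) = 1.06 × R(n-1). The initial deposit gives R(0) = 5000.
Unrolling gives the closed form R(n) = 5000 × (1.06)ⁿ.

R(n) = 1.06 × R(n-1), R(0) = 5000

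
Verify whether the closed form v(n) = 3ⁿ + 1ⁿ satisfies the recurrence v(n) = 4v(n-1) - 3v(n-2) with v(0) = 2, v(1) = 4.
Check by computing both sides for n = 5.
From the recurrence with v(0) = 2, v(1) = 4:
  v(0) = 2, v(1) = 4, v(2) = 10, v(3) = 28, v(4) = 82, v(5) = 244
  so the recurrence gives v(5) = 244.
From the proposed closed form v(n) = 3ⁿ + 1ⁿ:
  v(5) = 244.
Both sides give 244 at n = 5, and the initial condition(s) match, so the closed form is consistent.

Yes, the closed form is correct.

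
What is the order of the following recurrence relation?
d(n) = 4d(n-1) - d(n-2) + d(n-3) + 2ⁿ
The order is the largest lag k for which d(n-k) appears. Here the deepest term is d(n-3) (the 2ⁿ term is non-homogeneous and does not affect the order), so the order is 3.

Order 3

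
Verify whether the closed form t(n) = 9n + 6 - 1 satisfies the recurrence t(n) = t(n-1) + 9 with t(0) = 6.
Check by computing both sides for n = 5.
From the recurrence with t(0) = 6:
  t(0) = 6, t(1) = 15, t(2) = 24, t(3) = 33, t(4) = 42, t(5) = 51
  so the recurrence gives t(5) = 51.
From the proposed closed form t(n) = 9n + 6 - 1:
  t(5) = 50.
The recurrence gives 51 but the closed form gives 50, so the closed form does not satisfy the recurrence.

No, the closed form is incorrect.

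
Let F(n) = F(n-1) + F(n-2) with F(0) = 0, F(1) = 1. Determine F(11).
Computing the sequence terms:
0, 1, 1, 2, 3, 5, 8, 13, 21, 34, 55, 89

89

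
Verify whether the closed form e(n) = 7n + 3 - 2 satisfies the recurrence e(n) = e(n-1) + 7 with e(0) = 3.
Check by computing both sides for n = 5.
From the recurrence with e(0) = 3:
  e(0) = 3, e(1) = 10, e(2) = 17, e(3) = 24, e(4) = 31, e(5) = 38
  so the recurrence gives e(5) = 38.
From the proposed closed form e(n) = 7n + 3 - 2:
  e(5) = 36.
The recurrence gives 38 but the closed form gives 36, so the closed form does not satisfy the recurrence.

No, the closed form is incorrect.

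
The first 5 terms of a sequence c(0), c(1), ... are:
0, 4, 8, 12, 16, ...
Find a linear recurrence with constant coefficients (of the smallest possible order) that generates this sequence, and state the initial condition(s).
Look for the lowest-order linear relation among consecutive terms.
Observation: consecutive differences are constant (= 4).
Check at n=2: 1·4 + 4 = 8. ✓

c(n) = c(n-1) + 4, c(0) = 0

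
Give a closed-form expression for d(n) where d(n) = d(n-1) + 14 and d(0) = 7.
Recurrence: d(n) = d(n-1) + 14, initial: d(0) = 7.
Each step adds 14, so d(n) = d(0) + 14n = 14n + 7.

d(n) = 14n + 7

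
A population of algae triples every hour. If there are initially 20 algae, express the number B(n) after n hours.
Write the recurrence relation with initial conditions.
Each hour multiplies the count by 3, so the count after n hours depends only on the count after n-1 hours: B(n) = 3 × B(n-1). The starting count gives B(0) = 20.
Unrolling n times gives the closed form B(n) = 20 × 3ⁿ.

B(n) = 3 × B(n-1), B(0) = 20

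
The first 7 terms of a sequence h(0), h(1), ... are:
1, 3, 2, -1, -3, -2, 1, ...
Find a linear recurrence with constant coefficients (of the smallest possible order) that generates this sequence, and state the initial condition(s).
Look for the lowest-order linear relation among consecutive terms.
Observation: h(n) - 1·h(n-1) - (-1)·h(n-2) = 0 holds for the shown terms, and no order-1 relation h(n) = α·h(n-1) + β fits.
Check at n=3: 1·2 + (-1)·3 = -1. ✓

h(n) = h(n-1) - h(n-2), h(0) = 1, h(1) = 3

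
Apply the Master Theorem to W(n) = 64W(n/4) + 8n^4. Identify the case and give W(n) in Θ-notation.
Master Theorem template: W(n) = a·W(n/b) + f(n).
Here: a=64, b=4, f(n)=8n^4
Compute log_b(a) = log_4(64) = 3.
f(n) = 8n^4 = Ω(n^(3+ε)) with ε = 1, and the regularity condition holds (a·f(n/b) = (a/b^4)·f(n) with a/b^4 = 4^-1 < 1). Case 3: W(n) = Θ(f(n)) = Θ(n^4).

Case 3: W(n) = Θ(n^4)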